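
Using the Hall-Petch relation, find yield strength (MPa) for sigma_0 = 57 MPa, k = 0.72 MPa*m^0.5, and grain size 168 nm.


d = 168 nm = 1.68e-07 m
sqrt(d) = 0.000409878
Hall-Petch contribution = k / sqrt(d) = 0.72 / 0.000409878 = 1756.6 MPa
sigma = sigma_0 + k/sqrt(d) = 57 + 1756.6 = 1813.6 MPa

1813.6


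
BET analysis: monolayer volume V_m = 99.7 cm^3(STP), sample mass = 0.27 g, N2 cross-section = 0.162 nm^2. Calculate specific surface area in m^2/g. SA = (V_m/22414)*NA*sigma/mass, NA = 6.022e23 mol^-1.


Number of moles in monolayer = V_m / 22414 = 99.7 / 22414 = 0.00444811
Number of molecules = moles * NA = 0.00444811 * 6.022e23
SA = molecules * sigma / mass
SA = (99.7 / 22414) * 6.022e23 * 0.162e-18 / 0.27
SA = 1607.2 m^2/g

1607.2


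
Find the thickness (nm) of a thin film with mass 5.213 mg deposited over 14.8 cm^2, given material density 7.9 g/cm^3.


Convert: m = 5.213 mg = 5.2130e-06 kg, A = 14.8 cm^2 = 1.4800e-03 m^2, rho = 7.9 g/cm^3 = 7900 kg/m^3
t = m / (A * rho)
t = 5.2130e-06 / (1.4800e-03 * 7900)
t = 4.4586e-07 m = 445.9 nm

445.9


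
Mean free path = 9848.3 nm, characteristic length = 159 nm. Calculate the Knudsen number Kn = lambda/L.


Knudsen number Kn = lambda / L
Kn = 9848.3 / 159
Kn = 61.939

61.939


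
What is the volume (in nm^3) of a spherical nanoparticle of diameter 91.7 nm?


Radius r = 91.7/2 = 45.85 nm
Volume V = (4/3) * pi * r^3
V = (4/3) * pi * (45.85)^3
V = 403744.51 nm^3

403744.51


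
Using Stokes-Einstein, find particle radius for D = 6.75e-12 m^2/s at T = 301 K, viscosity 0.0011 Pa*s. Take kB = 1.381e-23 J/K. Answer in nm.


Stokes-Einstein: R = kB*T / (6*pi*eta*D)
R = 1.381e-23 * 301 / (6 * pi * 0.0011 * 6.75e-12)
R = 2.97004e-08 m = 29.7 nm

29.7


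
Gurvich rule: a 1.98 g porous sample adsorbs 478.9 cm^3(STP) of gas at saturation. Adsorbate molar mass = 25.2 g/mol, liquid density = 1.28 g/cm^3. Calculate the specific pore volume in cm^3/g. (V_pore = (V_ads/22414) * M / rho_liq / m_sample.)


Moles adsorbed n = V_ads / 22414 = 478.9 / 22414 = 2.136611e-02 mol
Liquid volume V_liq = n * M / rho_liq = 2.136611e-02 * 25.2 / 1.28 = 0.42065 cm^3
Specific pore volume V_pore = V_liq / m_sample = 0.42065 / 1.98
V_pore = 0.2124 cm^3/g

0.2124


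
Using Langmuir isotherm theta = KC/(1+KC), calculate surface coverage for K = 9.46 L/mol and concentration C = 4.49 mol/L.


Langmuir isotherm: theta = K*C / (1 + K*C)
K*C = 9.46 * 4.49 = 42.4754
theta = 42.4754 / (1 + 42.4754) = 42.4754 / 43.4754
theta = 0.977

0.977


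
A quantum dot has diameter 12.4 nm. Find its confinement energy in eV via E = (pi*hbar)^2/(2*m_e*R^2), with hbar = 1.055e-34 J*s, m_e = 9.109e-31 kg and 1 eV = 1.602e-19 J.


Radius R = 12.4/2 = 6.2 nm = 6.2e-09 m
E = (pi * 1.055e-34)^2 / (2 * 9.109e-31 * (6.2e-09)^2)
E(J) = 1.56863e-21
E = E(J) / 1.602e-19 = 0.0098 eV

0.0098


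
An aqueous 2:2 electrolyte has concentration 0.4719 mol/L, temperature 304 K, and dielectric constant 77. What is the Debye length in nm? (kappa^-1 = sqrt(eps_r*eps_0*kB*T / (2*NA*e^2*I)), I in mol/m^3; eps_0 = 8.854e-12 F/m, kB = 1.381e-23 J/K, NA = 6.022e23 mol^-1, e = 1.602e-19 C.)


Ionic strength I = 0.4719 * 2^2 * 1000 = 1887.6 mol/m^3
kappa^-1 = sqrt(77 * 8.854e-12 * 1.381e-23 * 304 / (2 * 6.022e23 * (1.602e-19)^2 * 1887.6))
kappa^-1 = 0.221 nm

0.221


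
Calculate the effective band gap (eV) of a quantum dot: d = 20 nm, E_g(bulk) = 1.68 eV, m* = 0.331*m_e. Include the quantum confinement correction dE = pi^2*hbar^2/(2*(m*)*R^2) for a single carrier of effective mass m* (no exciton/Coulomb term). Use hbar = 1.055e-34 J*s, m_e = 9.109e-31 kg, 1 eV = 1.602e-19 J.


Radius R = 20/2 nm = 1e-08 m
Confinement energy dE = pi^2 * hbar^2 / (2 * m_eff * m_e * R^2)
dE = pi^2 * (1.055e-34)^2 / (2 * 0.331 * 9.109e-31 * (1e-08)^2) J, divided by 1.602e-19 J/eV
dE = 0.0114 eV
Total band gap = E_g(bulk) + dE = 1.68 + 0.0114 = 1.6914 eV

1.6914


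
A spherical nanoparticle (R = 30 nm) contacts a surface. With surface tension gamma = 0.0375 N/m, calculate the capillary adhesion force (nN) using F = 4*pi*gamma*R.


Convert radius: R = 30 nm = 3e-08 m
F = 4 * pi * gamma * R
F = 4 * pi * 0.0375 * 3e-08
F = 1.41372e-08 N = 14.1372 nN

14.1372


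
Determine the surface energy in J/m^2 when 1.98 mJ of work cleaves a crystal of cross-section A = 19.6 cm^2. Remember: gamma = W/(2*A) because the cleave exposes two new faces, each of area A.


Convert: A = 19.6 cm^2 = 0.00196 m^2, W = 1.98 mJ = 0.00198 J
Cleaving exposes two faces of area A, so total new surface = 2*A and gamma = W / (2*A)
gamma = 0.00198 / (2 * 0.00196)
gamma = 0.505 J/m^2

0.505


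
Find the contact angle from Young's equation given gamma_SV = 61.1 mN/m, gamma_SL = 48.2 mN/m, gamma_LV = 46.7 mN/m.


cos(theta) = (gamma_SV - gamma_SL) / gamma_LV
cos(theta) = (61.1 - 48.2) / 46.7
cos(theta) = 0.276231
theta = arccos(0.276231) = 73.96 degrees

73.96


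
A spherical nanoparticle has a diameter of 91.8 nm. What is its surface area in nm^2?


Radius r = 91.8/2 = 45.9 nm
Surface area SA = 4 * pi * r^2
SA = 4 * pi * (45.9)^2
SA = 26474.96 nm^2

26474.96


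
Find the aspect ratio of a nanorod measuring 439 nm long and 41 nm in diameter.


Aspect ratio AR = length / diameter
AR = 439 / 41
AR = 10.71

10.71


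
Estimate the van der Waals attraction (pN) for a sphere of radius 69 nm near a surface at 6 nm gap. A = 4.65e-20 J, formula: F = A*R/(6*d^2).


Convert to SI: R = 69 nm = 6.9e-08 m, d = 6 nm = 6e-09 m
F = A * R / (6 * d^2)
F = 4.65e-20 * 6.9e-08 / (6 * (6e-09)^2)
F = 1.48542e-11 N = 14.854 pN

14.854


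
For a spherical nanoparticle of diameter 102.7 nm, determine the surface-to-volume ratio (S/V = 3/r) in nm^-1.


Radius r = 102.7/2 = 51.35 nm
S/V = 3 / r = 3 / 51.35
S/V = 0.0584 nm^-1

0.0584


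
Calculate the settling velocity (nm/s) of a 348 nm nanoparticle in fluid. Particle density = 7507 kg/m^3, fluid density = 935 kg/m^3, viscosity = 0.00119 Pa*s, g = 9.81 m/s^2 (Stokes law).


Radius R = 348/2 nm = 1.74e-07 m
Density difference = 7507 - 935 = 6572 kg/m^3
v = 2 * R^2 * (rho_p - rho_f) * g / (9 * eta)
v = 2 * (1.74e-07)^2 * 6572 * 9.81 / (9 * 0.00119)
v = 3.64507e-07 m/s = 364.5068 nm/s

364.5068


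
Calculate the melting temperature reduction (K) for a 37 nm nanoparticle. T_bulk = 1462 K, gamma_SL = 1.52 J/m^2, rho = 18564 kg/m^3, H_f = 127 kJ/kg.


Radius R = 37/2 = 18.5 nm = 1.85e-08 m
Convert H_f = 127 kJ/kg = 127000 J/kg
dT = 2 * gamma_SL * T_bulk / (rho * H_f * R)
dT = 2 * 1.52 * 1462 / (18564 * 127000 * 1.85e-08)
dT = 101.9 K

101.9


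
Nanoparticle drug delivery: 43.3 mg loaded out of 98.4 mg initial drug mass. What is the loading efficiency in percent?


Drug loading efficiency = (drug loaded / drug initial) * 100
DLE = 43.3 / 98.4 * 100
DLE = 0.44 * 100
DLE = 44.0%

44.0


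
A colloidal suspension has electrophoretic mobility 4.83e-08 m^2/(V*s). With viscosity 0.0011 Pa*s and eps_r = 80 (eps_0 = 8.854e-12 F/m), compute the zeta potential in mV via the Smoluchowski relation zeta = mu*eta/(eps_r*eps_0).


Smoluchowski equation: zeta = mu * eta / (eps_r * eps_0)
zeta = 4.83e-08 * 0.0011 / (80 * 8.854e-12)
zeta = 0.075008 V = 75.01 mV

75.01


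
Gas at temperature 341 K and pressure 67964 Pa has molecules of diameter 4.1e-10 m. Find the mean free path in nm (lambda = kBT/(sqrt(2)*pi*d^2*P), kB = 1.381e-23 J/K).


Mean free path: lambda = kB*T / (sqrt(2) * pi * d^2 * P)
lambda = 1.381e-23 * 341 / (sqrt(2) * pi * (4.1e-10)^2 * 67964)
lambda = 9.27762e-08 m
lambda = 92.78 nm

92.78


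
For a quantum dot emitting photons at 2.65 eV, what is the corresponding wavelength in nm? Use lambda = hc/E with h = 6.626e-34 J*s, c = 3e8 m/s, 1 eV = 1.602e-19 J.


Convert energy: E = 2.65 eV = 2.65 * 1.602e-19 = 4.2453e-19 J
lambda = h*c / E = 6.626e-34 * 3e8 / 4.2453e-19
lambda = 4.68235e-07 m = 468.2 nm

468.2


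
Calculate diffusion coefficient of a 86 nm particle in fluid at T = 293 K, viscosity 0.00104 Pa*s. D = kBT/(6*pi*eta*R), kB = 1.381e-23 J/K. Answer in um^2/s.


Radius R = 86/2 = 43 nm = 4.3e-08 m
D = kB*T / (6*pi*eta*R)
D = 1.381e-23 * 293 / (6 * pi * 0.00104 * 4.3e-08)
D = 4.80019e-12 m^2/s = 4.8 um^2/s

4.8


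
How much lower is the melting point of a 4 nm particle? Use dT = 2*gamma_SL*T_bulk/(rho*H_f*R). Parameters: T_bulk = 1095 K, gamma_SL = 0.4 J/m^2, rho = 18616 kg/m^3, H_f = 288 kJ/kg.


Radius R = 4/2 = 2 nm = 2e-09 m
Convert H_f = 288 kJ/kg = 288000 J/kg
dT = 2 * gamma_SL * T_bulk / (rho * H_f * R)
dT = 2 * 0.4 * 1095 / (18616 * 288000 * 2e-09)
dT = 81.7 K

81.7


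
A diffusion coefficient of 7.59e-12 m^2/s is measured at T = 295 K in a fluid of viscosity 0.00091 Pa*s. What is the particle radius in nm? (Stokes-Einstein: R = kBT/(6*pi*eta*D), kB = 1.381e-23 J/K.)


Stokes-Einstein: R = kB*T / (6*pi*eta*D)
R = 1.381e-23 * 295 / (6 * pi * 0.00091 * 7.59e-12)
R = 3.12919e-08 m = 31.29 nm

31.29


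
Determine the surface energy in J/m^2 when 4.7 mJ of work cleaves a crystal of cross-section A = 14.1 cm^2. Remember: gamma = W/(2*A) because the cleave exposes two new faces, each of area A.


Convert: A = 14.1 cm^2 = 0.00141 m^2, W = 4.7 mJ = 0.0047 J
Cleaving exposes two faces of area A, so total new surface = 2*A and gamma = W / (2*A)
gamma = 0.0047 / (2 * 0.00141)
gamma = 1.667 J/m^2

1.667


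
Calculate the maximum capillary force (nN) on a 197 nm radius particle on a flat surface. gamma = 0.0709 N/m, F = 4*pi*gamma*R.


Convert radius: R = 197 nm = 1.97e-07 m
F = 4 * pi * gamma * R
F = 4 * pi * 0.0709 * 1.97e-07
F = 1.75518e-07 N = 175.5183 nN

175.5183


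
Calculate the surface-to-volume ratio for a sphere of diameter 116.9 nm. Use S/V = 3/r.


Radius r = 116.9/2 = 58.45 nm
S/V = 3 / r = 3 / 58.45
S/V = 0.0513 nm^-1

0.0513


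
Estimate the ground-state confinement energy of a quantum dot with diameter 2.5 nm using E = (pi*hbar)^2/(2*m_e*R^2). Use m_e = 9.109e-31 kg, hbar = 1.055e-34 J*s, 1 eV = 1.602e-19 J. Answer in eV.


Radius R = 2.5/2 = 1.25 nm = 1.25e-09 m
E = (pi * 1.055e-34)^2 / (2 * 9.109e-31 * (1.25e-09)^2)
E(J) = 3.85908e-20
E = E(J) / 1.602e-19 = 0.2409 eV

0.2409


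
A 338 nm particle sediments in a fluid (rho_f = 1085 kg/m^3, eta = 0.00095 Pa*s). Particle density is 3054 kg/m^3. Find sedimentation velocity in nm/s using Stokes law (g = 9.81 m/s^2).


Radius R = 338/2 nm = 1.69e-07 m
Density difference = 3054 - 1085 = 1969 kg/m^3
v = 2 * R^2 * (rho_p - rho_f) * g / (9 * eta)
v = 2 * (1.69e-07)^2 * 1969 * 9.81 / (9 * 0.00095)
v = 1.29048e-07 m/s = 129.0482 nm/s

129.0482


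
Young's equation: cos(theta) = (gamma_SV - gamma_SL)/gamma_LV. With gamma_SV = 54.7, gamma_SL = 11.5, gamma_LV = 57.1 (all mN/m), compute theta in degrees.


cos(theta) = (gamma_SV - gamma_SL) / gamma_LV
cos(theta) = (54.7 - 11.5) / 57.1
cos(theta) = 0.756567
theta = arccos(0.756567) = 40.84 degrees

40.84


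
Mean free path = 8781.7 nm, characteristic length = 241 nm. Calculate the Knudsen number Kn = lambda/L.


Knudsen number Kn = lambda / L
Kn = 8781.7 / 241
Kn = 36.4386

36.4386


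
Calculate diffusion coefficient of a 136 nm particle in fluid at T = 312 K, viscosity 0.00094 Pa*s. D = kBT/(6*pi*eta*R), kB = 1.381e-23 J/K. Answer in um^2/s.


Radius R = 136/2 = 68 nm = 6.8e-08 m
D = kB*T / (6*pi*eta*R)
D = 1.381e-23 * 312 / (6 * pi * 0.00094 * 6.8e-08)
D = 3.57611e-12 m^2/s = 3.576 um^2/s

3.576


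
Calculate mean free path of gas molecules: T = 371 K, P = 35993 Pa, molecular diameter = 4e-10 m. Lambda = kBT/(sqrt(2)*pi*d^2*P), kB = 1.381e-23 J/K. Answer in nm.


Mean free path: lambda = kB*T / (sqrt(2) * pi * d^2 * P)
lambda = 1.381e-23 * 371 / (sqrt(2) * pi * (4e-10)^2 * 35993)
lambda = 2.00246e-07 m
lambda = 200.25 nm

200.25


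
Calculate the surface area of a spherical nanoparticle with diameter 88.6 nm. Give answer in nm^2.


Radius r = 88.6/2 = 44.3 nm
Surface area SA = 4 * pi * r^2
SA = 4 * pi * (44.3)^2
SA = 24661.38 nm^2

24661.38


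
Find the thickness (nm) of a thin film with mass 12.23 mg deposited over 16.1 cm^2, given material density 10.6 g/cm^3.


Convert: m = 12.23 mg = 1.2230e-05 kg, A = 16.1 cm^2 = 1.6100e-03 m^2, rho = 10.6 g/cm^3 = 10600 kg/m^3
t = m / (A * rho)
t = 1.2230e-05 / (1.6100e-03 * 10600)
t = 7.1663e-07 m = 716.6 nm

716.6


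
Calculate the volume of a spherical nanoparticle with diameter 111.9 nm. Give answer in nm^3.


Radius r = 111.9/2 = 55.95 nm
Volume V = (4/3) * pi * r^3
V = (4/3) * pi * (55.95)^3
V = 733649.93 nm^3

733649.93


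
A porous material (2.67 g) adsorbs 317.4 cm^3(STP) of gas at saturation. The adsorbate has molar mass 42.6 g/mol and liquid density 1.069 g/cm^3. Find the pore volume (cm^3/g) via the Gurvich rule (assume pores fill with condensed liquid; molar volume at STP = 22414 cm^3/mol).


Moles adsorbed n = V_ads / 22414 = 317.4 / 22414 = 1.416079e-02 mol
Liquid volume V_liq = n * M / rho_liq = 1.416079e-02 * 42.6 / 1.069 = 0.56431 cm^3
Specific pore volume V_pore = V_liq / m_sample = 0.56431 / 2.67
V_pore = 0.2114 cm^3/g

0.2114


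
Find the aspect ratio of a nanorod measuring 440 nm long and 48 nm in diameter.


Aspect ratio AR = length / diameter
AR = 440 / 48
AR = 9.17

9.17


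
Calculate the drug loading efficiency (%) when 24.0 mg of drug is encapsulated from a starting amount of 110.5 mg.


Drug loading efficiency = (drug loaded / drug initial) * 100
DLE = 24.0 / 110.5 * 100
DLE = 0.2172 * 100
DLE = 21.72%

21.72


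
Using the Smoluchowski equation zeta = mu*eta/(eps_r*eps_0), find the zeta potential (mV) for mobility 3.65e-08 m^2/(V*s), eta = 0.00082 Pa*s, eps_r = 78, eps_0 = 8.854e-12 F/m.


Smoluchowski equation: zeta = mu * eta / (eps_r * eps_0)
zeta = 3.65e-08 * 0.00082 / (78 * 8.854e-12)
zeta = 0.043338 V = 43.34 mV

43.34


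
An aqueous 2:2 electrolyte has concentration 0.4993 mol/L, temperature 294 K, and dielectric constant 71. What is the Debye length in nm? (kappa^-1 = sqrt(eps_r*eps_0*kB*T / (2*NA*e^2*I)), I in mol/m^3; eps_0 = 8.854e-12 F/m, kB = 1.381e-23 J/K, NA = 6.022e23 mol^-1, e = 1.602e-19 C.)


Ionic strength I = 0.4993 * 2^2 * 1000 = 1997.2 mol/m^3
kappa^-1 = sqrt(71 * 8.854e-12 * 1.381e-23 * 294 / (2 * 6.022e23 * (1.602e-19)^2 * 1997.2))
kappa^-1 = 0.203 nm

0.203


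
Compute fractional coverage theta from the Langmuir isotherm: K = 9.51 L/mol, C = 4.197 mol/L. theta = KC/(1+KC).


Langmuir isotherm: theta = K*C / (1 + K*C)
K*C = 9.51 * 4.197 = 39.91347
theta = 39.91347 / (1 + 39.91347) = 39.91347 / 40.91347
theta = 0.9756

0.9756


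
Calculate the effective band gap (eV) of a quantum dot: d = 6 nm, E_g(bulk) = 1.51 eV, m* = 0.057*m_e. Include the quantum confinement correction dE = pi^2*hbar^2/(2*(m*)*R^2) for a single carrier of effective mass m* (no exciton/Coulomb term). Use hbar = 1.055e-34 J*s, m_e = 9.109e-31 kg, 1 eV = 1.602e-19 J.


Radius R = 6/2 nm = 3e-09 m
Confinement energy dE = pi^2 * hbar^2 / (2 * m_eff * m_e * R^2)
dE = pi^2 * (1.055e-34)^2 / (2 * 0.057 * 9.109e-31 * (3e-09)^2) J, divided by 1.602e-19 J/eV
dE = 0.7337 eV
Total band gap = E_g(bulk) + dE = 1.51 + 0.7337 = 2.2437 eV

2.2437


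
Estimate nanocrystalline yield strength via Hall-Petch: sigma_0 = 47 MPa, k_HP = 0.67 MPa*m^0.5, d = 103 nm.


d = 103 nm = 1.03e-07 m
sqrt(d) = 0.0003209361
Hall-Petch contribution = k / sqrt(d) = 0.67 / 0.0003209361 = 2087.6 MPa
sigma = sigma_0 + k/sqrt(d) = 47 + 2087.6 = 2134.6 MPa

2134.6


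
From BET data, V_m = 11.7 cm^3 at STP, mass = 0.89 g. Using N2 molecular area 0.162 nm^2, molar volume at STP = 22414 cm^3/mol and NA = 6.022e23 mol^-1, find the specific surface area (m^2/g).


Number of moles in monolayer = V_m / 22414 = 11.7 / 22414 = 0.000522
Number of molecules = moles * NA = 0.000522 * 6.022e23
SA = molecules * sigma / mass
SA = (11.7 / 22414) * 6.022e23 * 0.162e-18 / 0.89
SA = 57.2 m^2/g

57.2


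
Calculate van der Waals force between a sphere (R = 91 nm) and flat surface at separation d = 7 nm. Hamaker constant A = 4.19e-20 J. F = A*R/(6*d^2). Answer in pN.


Convert to SI: R = 91 nm = 9.1e-08 m, d = 7 nm = 7e-09 m
F = A * R / (6 * d^2)
F = 4.19e-20 * 9.1e-08 / (6 * (7e-09)^2)
F = 1.2969e-11 N = 12.969 pN

12.969


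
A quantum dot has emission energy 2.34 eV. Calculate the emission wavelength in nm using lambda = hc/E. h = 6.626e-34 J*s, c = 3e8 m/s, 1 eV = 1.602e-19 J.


Convert energy: E = 2.34 eV = 2.34 * 1.602e-19 = 3.74868e-19 J
lambda = h*c / E = 6.626e-34 * 3e8 / 3.74868e-19
lambda = 5.30267e-07 m = 530.3 nm

530.3


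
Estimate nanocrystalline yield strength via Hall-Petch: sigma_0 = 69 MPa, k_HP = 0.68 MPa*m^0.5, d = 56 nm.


d = 56 nm = 5.6e-08 m
sqrt(d) = 0.0002366432
Hall-Petch contribution = k / sqrt(d) = 0.68 / 0.0002366432 = 2873.5 MPa
sigma = sigma_0 + k/sqrt(d) = 69 + 2873.5 = 2942.5 MPa

2942.5


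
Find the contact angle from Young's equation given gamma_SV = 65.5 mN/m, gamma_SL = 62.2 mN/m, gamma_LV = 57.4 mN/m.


cos(theta) = (gamma_SV - gamma_SL) / gamma_LV
cos(theta) = (65.5 - 62.2) / 57.4
cos(theta) = 0.057491
theta = arccos(0.057491) = 86.7 degrees

86.7


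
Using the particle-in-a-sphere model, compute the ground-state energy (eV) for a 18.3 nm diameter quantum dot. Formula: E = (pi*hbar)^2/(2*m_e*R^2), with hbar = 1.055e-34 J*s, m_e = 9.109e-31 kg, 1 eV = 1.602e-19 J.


Radius R = 18.3/2 = 9.15 nm = 9.15e-09 m
E = (pi * 1.055e-34)^2 / (2 * 9.109e-31 * (9.15e-09)^2)
E(J) = 7.20214e-22
E = E(J) / 1.602e-19 = 0.0045 eV

0.0045


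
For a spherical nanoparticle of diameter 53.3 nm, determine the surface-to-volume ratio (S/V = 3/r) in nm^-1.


Radius r = 53.3/2 = 26.65 nm
S/V = 3 / r = 3 / 26.65
S/V = 0.1126 nm^-1

0.1126


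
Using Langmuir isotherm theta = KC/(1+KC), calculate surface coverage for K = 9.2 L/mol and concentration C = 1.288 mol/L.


Langmuir isotherm: theta = K*C / (1 + K*C)
K*C = 9.2 * 1.288 = 11.8496
theta = 11.8496 / (1 + 11.8496) = 11.8496 / 12.8496
theta = 0.9222

0.9222


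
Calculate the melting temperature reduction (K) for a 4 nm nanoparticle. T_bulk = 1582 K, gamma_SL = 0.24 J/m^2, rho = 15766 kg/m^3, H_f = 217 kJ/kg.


Radius R = 4/2 = 2 nm = 2e-09 m
Convert H_f = 217 kJ/kg = 217000 J/kg
dT = 2 * gamma_SL * T_bulk / (rho * H_f * R)
dT = 2 * 0.24 * 1582 / (15766 * 217000 * 2e-09)
dT = 111.0 K

111.0


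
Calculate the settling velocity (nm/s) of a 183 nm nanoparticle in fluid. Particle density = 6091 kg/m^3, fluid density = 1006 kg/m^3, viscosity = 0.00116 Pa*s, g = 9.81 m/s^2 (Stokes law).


Radius R = 183/2 nm = 9.15e-08 m
Density difference = 6091 - 1006 = 5085 kg/m^3
v = 2 * R^2 * (rho_p - rho_f) * g / (9 * eta)
v = 2 * (9.15e-08)^2 * 5085 * 9.81 / (9 * 0.00116)
v = 8.00077e-08 m/s = 80.0077 nm/s

80.0077


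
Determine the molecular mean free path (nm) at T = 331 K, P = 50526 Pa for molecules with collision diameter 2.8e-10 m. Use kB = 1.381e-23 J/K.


Mean free path: lambda = kB*T / (sqrt(2) * pi * d^2 * P)
lambda = 1.381e-23 * 331 / (sqrt(2) * pi * (2.8e-10)^2 * 50526)
lambda = 2.59732e-07 m
lambda = 259.73 nm

259.73


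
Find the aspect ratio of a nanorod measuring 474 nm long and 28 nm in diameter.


Aspect ratio AR = length / diameter
AR = 474 / 28
AR = 16.93

16.93


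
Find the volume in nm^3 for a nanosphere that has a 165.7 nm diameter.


Radius r = 165.7/2 = 82.85 nm
Volume V = (4/3) * pi * r^3
V = (4/3) * pi * (82.85)^3
V = 2382133.78 nm^3

2382133.78


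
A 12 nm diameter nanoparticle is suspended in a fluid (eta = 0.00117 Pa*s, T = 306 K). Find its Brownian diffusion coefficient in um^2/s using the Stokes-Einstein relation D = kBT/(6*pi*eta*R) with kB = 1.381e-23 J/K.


Radius R = 12/2 = 6 nm = 6e-09 m
D = kB*T / (6*pi*eta*R)
D = 1.381e-23 * 306 / (6 * pi * 0.00117 * 6e-09)
D = 3.19357e-11 m^2/s = 31.936 um^2/s

31.936


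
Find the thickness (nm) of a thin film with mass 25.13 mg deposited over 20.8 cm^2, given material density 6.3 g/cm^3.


Convert: m = 25.13 mg = 2.5130e-05 kg, A = 20.8 cm^2 = 2.0800e-03 m^2, rho = 6.3 g/cm^3 = 6300 kg/m^3
t = m / (A * rho)
t = 2.5130e-05 / (2.0800e-03 * 6300)
t = 1.9177e-06 m = 1917.7 nm

1917.7


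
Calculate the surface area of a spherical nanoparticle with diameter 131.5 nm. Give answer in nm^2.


Radius r = 131.5/2 = 65.75 nm
Surface area SA = 4 * pi * r^2
SA = 4 * pi * (65.75)^2
SA = 54325.21 nm^2

54325.21


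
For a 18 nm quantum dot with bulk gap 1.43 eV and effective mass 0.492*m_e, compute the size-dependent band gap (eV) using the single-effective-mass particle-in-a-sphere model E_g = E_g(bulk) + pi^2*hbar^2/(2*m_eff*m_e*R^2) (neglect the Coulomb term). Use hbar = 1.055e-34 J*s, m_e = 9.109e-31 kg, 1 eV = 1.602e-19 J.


Radius R = 18/2 nm = 9e-09 m
Confinement energy dE = pi^2 * hbar^2 / (2 * m_eff * m_e * R^2)
dE = pi^2 * (1.055e-34)^2 / (2 * 0.492 * 9.109e-31 * (9e-09)^2) J, divided by 1.602e-19 J/eV
dE = 0.0094 eV
Total band gap = E_g(bulk) + dE = 1.43 + 0.0094 = 1.4394 eV

1.4394


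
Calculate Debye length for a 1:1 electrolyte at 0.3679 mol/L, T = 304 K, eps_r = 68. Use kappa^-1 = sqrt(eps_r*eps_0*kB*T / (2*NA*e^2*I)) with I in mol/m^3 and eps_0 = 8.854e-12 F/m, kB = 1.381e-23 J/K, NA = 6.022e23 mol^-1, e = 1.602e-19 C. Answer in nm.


Ionic strength I = 0.3679 * 1^2 * 1000 = 367.9 mol/m^3
kappa^-1 = sqrt(68 * 8.854e-12 * 1.381e-23 * 304 / (2 * 6.022e23 * (1.602e-19)^2 * 367.9))
kappa^-1 = 0.471 nm

0.471


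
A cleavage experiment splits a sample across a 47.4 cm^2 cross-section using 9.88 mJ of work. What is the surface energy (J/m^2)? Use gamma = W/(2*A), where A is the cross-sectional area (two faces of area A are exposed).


Convert: A = 47.4 cm^2 = 0.00474 m^2, W = 9.88 mJ = 0.00988 J
Cleaving exposes two faces of area A, so total new surface = 2*A and gamma = W / (2*A)
gamma = 0.00988 / (2 * 0.00474)
gamma = 1.042 J/m^2

1.042


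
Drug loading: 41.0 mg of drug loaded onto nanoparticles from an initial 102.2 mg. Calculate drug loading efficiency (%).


Drug loading efficiency = (drug loaded / drug initial) * 100
DLE = 41.0 / 102.2 * 100
DLE = 0.4012 * 100
DLE = 40.12%

40.12


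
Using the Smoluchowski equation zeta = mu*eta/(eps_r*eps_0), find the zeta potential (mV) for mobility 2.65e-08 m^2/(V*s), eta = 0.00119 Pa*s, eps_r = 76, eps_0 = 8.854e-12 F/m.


Smoluchowski equation: zeta = mu * eta / (eps_r * eps_0)
zeta = 2.65e-08 * 0.00119 / (76 * 8.854e-12)
zeta = 0.046864 V = 46.86 mV

46.86


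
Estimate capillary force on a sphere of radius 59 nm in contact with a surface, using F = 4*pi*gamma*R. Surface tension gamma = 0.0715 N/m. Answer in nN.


Convert radius: R = 59 nm = 5.9e-08 m
F = 4 * pi * gamma * R
F = 4 * pi * 0.0715 * 5.9e-08
F = 5.30112e-08 N = 53.0112 nN

53.0112


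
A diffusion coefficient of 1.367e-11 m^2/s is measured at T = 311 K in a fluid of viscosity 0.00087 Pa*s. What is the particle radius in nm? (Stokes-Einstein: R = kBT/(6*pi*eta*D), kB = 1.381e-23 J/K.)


Stokes-Einstein: R = kB*T / (6*pi*eta*D)
R = 1.381e-23 * 311 / (6 * pi * 0.00087 * 1.367e-11)
R = 1.91587e-08 m = 19.16 nm

19.16


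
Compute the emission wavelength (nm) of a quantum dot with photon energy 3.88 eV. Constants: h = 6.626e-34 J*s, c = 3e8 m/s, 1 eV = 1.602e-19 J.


Convert energy: E = 3.88 eV = 3.88 * 1.602e-19 = 6.21576e-19 J
lambda = h*c / E = 6.626e-34 * 3e8 / 6.21576e-19
lambda = 3.198e-07 m = 319.8 nm

319.8


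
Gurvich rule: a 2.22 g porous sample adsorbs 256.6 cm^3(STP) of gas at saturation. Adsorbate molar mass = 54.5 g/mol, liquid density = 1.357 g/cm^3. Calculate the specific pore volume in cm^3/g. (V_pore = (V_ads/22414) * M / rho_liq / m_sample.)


Moles adsorbed n = V_ads / 22414 = 256.6 / 22414 = 1.144820e-02 mol
Liquid volume V_liq = n * M / rho_liq = 1.144820e-02 * 54.5 / 1.357 = 0.45978 cm^3
Specific pore volume V_pore = V_liq / m_sample = 0.45978 / 2.22
V_pore = 0.2071 cm^3/g

0.2071


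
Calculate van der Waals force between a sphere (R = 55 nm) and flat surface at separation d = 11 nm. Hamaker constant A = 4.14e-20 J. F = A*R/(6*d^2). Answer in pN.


Convert to SI: R = 55 nm = 5.5e-08 m, d = 11 nm = 1.1e-08 m
F = A * R / (6 * d^2)
F = 4.14e-20 * 5.5e-08 / (6 * (1.1e-08)^2)
F = 3.13636e-12 N = 3.136 pN

3.136


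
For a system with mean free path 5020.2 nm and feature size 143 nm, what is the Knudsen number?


Knudsen number Kn = lambda / L
Kn = 5020.2 / 143
Kn = 35.1063

35.1063


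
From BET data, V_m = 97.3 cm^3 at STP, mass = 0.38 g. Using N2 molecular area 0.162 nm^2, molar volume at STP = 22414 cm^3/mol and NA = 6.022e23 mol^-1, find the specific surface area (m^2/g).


Number of moles in monolayer = V_m / 22414 = 97.3 / 22414 = 0.00434104
Number of molecules = moles * NA = 0.00434104 * 6.022e23
SA = molecules * sigma / mass
SA = (97.3 / 22414) * 6.022e23 * 0.162e-18 / 0.38
SA = 1114.5 m^2/g

1114.5


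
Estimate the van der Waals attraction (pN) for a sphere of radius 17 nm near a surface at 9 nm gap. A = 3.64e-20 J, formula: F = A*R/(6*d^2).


Convert to SI: R = 17 nm = 1.7e-08 m, d = 9 nm = 9e-09 m
F = A * R / (6 * d^2)
F = 3.64e-20 * 1.7e-08 / (6 * (9e-09)^2)
F = 1.27325e-12 N = 1.273 pN

1.273


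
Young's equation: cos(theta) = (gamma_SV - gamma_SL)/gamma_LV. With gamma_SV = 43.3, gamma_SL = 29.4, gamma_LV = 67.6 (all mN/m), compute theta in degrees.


cos(theta) = (gamma_SV - gamma_SL) / gamma_LV
cos(theta) = (43.3 - 29.4) / 67.6
cos(theta) = 0.205621
theta = arccos(0.205621) = 78.13 degrees

78.13


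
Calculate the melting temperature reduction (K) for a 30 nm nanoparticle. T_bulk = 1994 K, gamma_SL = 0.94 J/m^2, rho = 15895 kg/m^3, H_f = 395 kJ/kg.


Radius R = 30/2 = 15 nm = 1.5e-08 m
Convert H_f = 395 kJ/kg = 395000 J/kg
dT = 2 * gamma_SL * T_bulk / (rho * H_f * R)
dT = 2 * 0.94 * 1994 / (15895 * 395000 * 1.5e-08)
dT = 39.8 K

39.8


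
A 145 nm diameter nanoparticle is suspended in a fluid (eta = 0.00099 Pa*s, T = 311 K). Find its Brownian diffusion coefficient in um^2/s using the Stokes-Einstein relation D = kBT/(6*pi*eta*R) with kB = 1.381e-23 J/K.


Radius R = 145/2 = 72.5 nm = 7.25e-08 m
D = kB*T / (6*pi*eta*R)
D = 1.381e-23 * 311 / (6 * pi * 0.00099 * 7.25e-08)
D = 3.17453e-12 m^2/s = 3.175 um^2/s

3.175


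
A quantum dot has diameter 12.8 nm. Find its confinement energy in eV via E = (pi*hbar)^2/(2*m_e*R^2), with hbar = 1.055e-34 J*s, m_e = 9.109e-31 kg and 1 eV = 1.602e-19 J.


Radius R = 12.8/2 = 6.4 nm = 6.4e-09 m
E = (pi * 1.055e-34)^2 / (2 * 9.109e-31 * (6.4e-09)^2)
E(J) = 1.47212e-21
E = E(J) / 1.602e-19 = 0.0092 eV

0.0092


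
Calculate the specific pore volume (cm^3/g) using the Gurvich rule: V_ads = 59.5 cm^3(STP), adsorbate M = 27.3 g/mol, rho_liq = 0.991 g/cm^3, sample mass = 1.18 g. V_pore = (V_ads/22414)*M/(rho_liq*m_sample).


Moles adsorbed n = V_ads / 22414 = 59.5 / 22414 = 2.654591e-03 mol
Liquid volume V_liq = n * M / rho_liq = 2.654591e-03 * 27.3 / 0.991 = 0.07313 cm^3
Specific pore volume V_pore = V_liq / m_sample = 0.07313 / 1.18
V_pore = 0.062 cm^3/g

0.062


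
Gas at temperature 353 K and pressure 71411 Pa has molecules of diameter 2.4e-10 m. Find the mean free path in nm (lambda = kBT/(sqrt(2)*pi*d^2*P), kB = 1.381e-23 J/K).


Mean free path: lambda = kB*T / (sqrt(2) * pi * d^2 * P)
lambda = 1.381e-23 * 353 / (sqrt(2) * pi * (2.4e-10)^2 * 71411)
lambda = 2.66757e-07 m
lambda = 266.76 nm

266.76


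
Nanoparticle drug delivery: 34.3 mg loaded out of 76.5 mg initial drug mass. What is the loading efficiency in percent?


Drug loading efficiency = (drug loaded / drug initial) * 100
DLE = 34.3 / 76.5 * 100
DLE = 0.4484 * 100
DLE = 44.84%

44.84


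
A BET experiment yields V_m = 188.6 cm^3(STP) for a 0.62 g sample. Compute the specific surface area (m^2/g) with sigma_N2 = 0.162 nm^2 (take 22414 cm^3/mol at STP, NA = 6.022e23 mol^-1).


Number of moles in monolayer = V_m / 22414 = 188.6 / 22414 = 0.00841438
Number of molecules = moles * NA = 0.00841438 * 6.022e23
SA = molecules * sigma / mass
SA = (188.6 / 22414) * 6.022e23 * 0.162e-18 / 0.62
SA = 1324.0 m^2/g

1324.0


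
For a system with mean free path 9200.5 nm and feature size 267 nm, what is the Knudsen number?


Knudsen number Kn = lambda / L
Kn = 9200.5 / 267
Kn = 34.4588

34.4588


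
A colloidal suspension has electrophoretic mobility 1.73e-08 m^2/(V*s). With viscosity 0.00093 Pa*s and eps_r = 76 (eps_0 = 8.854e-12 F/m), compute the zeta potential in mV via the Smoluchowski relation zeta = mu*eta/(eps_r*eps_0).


Smoluchowski equation: zeta = mu * eta / (eps_r * eps_0)
zeta = 1.73e-08 * 0.00093 / (76 * 8.854e-12)
zeta = 0.02391 V = 23.91 mV

23.91


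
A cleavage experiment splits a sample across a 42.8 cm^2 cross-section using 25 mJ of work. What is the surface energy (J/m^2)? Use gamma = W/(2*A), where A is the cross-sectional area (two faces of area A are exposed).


Convert: A = 42.8 cm^2 = 0.00428 m^2, W = 25 mJ = 0.025 J
Cleaving exposes two faces of area A, so total new surface = 2*A and gamma = W / (2*A)
gamma = 0.025 / (2 * 0.00428)
gamma = 2.921 J/m^2

2.921


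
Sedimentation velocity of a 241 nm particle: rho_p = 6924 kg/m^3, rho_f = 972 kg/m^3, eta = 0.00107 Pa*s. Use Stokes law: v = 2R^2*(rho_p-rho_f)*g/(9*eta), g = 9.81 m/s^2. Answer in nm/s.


Radius R = 241/2 nm = 1.205e-07 m
Density difference = 6924 - 972 = 5952 kg/m^3
v = 2 * R^2 * (rho_p - rho_f) * g / (9 * eta)
v = 2 * (1.205e-07)^2 * 5952 * 9.81 / (9 * 0.00107)
v = 1.7608e-07 m/s = 176.0799 nm/s

176.0799


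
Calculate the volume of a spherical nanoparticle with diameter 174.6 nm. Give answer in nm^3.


Radius r = 174.6/2 = 87.3 nm
Volume V = (4/3) * pi * r^3
V = (4/3) * pi * (87.3)^3
V = 2786963.88 nm^3

2786963.88


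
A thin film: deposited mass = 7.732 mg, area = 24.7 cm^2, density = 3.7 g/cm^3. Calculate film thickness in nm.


Convert: m = 7.732 mg = 7.7320e-06 kg, A = 24.7 cm^2 = 2.4700e-03 m^2, rho = 3.7 g/cm^3 = 3700 kg/m^3
t = m / (A * rho)
t = 7.7320e-06 / (2.4700e-03 * 3700)
t = 8.4604e-07 m = 846.0 nm

846.0


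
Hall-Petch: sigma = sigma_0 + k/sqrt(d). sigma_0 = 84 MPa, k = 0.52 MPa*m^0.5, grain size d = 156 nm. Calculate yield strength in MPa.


d = 156 nm = 1.56e-07 m
sqrt(d) = 0.0003949684
Hall-Petch contribution = k / sqrt(d) = 0.52 / 0.0003949684 = 1316.6 MPa
sigma = sigma_0 + k/sqrt(d) = 84 + 1316.6 = 1400.6 MPa

1400.6


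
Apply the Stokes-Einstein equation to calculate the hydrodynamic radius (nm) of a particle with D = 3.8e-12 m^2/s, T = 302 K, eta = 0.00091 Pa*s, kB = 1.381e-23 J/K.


Stokes-Einstein: R = kB*T / (6*pi*eta*D)
R = 1.381e-23 * 302 / (6 * pi * 0.00091 * 3.8e-12)
R = 6.39845e-08 m = 63.98 nm

63.98


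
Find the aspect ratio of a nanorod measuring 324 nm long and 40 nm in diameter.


Aspect ratio AR = length / diameter
AR = 324 / 40
AR = 8.1

8.1


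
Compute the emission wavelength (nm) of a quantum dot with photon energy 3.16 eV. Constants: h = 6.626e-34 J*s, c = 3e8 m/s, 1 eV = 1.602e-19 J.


Convert energy: E = 3.16 eV = 3.16 * 1.602e-19 = 5.06232e-19 J
lambda = h*c / E = 6.626e-34 * 3e8 / 5.06232e-19
lambda = 3.92666e-07 m = 392.7 nm

392.7


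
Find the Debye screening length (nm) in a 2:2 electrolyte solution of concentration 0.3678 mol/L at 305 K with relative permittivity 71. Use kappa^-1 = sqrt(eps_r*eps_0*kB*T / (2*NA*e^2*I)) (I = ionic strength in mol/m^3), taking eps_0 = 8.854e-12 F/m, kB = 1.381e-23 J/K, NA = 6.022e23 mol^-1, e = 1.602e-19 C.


Ionic strength I = 0.3678 * 2^2 * 1000 = 1471.2 mol/m^3
kappa^-1 = sqrt(71 * 8.854e-12 * 1.381e-23 * 305 / (2 * 6.022e23 * (1.602e-19)^2 * 1471.2))
kappa^-1 = 0.241 nm

0.241


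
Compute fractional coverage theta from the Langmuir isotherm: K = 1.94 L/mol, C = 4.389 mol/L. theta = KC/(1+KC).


Langmuir isotherm: theta = K*C / (1 + K*C)
K*C = 1.94 * 4.389 = 8.51466
theta = 8.51466 / (1 + 8.51466) = 8.51466 / 9.51466
theta = 0.8949

0.8949


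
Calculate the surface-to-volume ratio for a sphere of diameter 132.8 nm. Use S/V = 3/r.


Radius r = 132.8/2 = 66.4 nm
S/V = 3 / r = 3 / 66.4
S/V = 0.0452 nm^-1

0.0452


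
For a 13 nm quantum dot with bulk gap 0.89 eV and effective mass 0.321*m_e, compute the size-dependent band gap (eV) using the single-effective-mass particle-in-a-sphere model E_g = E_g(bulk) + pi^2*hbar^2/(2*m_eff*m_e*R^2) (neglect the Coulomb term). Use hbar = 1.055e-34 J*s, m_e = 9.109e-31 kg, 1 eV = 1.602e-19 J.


Radius R = 13/2 nm = 6.5e-09 m
Confinement energy dE = pi^2 * hbar^2 / (2 * m_eff * m_e * R^2)
dE = pi^2 * (1.055e-34)^2 / (2 * 0.321 * 9.109e-31 * (6.5e-09)^2) J, divided by 1.602e-19 J/eV
dE = 0.0278 eV
Total band gap = E_g(bulk) + dE = 0.89 + 0.0278 = 0.9178 eV

0.9178


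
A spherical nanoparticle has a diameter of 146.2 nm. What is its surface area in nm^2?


Radius r = 146.2/2 = 73.1 nm
Surface area SA = 4 * pi * r^2
SA = 4 * pi * (73.1)^2
SA = 67149.78 nm^2

67149.78


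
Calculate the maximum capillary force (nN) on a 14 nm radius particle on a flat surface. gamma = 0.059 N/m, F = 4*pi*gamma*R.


Convert radius: R = 14 nm = 1.4e-08 m
F = 4 * pi * gamma * R
F = 4 * pi * 0.059 * 1.4e-08
F = 1.03798e-08 N = 10.3798 nN

10.3798


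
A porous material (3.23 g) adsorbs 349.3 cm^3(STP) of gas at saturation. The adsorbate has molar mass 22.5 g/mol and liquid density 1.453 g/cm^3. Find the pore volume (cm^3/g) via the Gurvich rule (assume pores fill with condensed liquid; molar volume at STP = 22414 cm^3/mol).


Moles adsorbed n = V_ads / 22414 = 349.3 / 22414 = 1.558401e-02 mol
Liquid volume V_liq = n * M / rho_liq = 1.558401e-02 * 22.5 / 1.453 = 0.24132 cm^3
Specific pore volume V_pore = V_liq / m_sample = 0.24132 / 3.23
V_pore = 0.0747 cm^3/g

0.0747


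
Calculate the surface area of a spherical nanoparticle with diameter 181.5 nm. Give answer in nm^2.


Radius r = 181.5/2 = 90.75 nm
Surface area SA = 4 * pi * r^2
SA = 4 * pi * (90.75)^2
SA = 103491.13 nm^2

103491.13


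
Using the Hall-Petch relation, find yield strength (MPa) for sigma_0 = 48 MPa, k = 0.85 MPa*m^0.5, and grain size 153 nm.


d = 153 nm = 1.53e-07 m
sqrt(d) = 0.0003911521
Hall-Petch contribution = k / sqrt(d) = 0.85 / 0.0003911521 = 2173.1 MPa
sigma = sigma_0 + k/sqrt(d) = 48 + 2173.1 = 2221.1 MPa

2221.1


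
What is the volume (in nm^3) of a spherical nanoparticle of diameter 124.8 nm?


Radius r = 124.8/2 = 62.4 nm
Volume V = (4/3) * pi * r^3
V = (4/3) * pi * (62.4)^3
V = 1017752.97 nm^3

1017752.97


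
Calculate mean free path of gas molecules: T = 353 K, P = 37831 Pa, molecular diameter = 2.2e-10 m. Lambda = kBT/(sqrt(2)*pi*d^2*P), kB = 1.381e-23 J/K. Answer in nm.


Mean free path: lambda = kB*T / (sqrt(2) * pi * d^2 * P)
lambda = 1.381e-23 * 353 / (sqrt(2) * pi * (2.2e-10)^2 * 37831)
lambda = 5.99253e-07 m
lambda = 599.25 nm

599.25


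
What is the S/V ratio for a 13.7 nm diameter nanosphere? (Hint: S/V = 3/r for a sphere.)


Radius r = 13.7/2 = 6.85 nm
S/V = 3 / r = 3 / 6.85
S/V = 0.438 nm^-1

0.438


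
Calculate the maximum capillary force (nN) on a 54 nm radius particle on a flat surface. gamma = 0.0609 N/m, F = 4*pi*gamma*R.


Convert radius: R = 54 nm = 5.4e-08 m
F = 4 * pi * gamma * R
F = 4 * pi * 0.0609 * 5.4e-08
F = 4.13258e-08 N = 41.3258 nN

41.3258


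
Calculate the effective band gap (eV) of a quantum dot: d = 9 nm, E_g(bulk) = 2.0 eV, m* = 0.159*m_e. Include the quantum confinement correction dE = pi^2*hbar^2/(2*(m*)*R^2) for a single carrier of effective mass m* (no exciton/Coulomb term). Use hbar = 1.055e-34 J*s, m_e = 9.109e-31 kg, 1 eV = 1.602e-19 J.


Radius R = 9/2 nm = 4.5e-09 m
Confinement energy dE = pi^2 * hbar^2 / (2 * m_eff * m_e * R^2)
dE = pi^2 * (1.055e-34)^2 / (2 * 0.159 * 9.109e-31 * (4.5e-09)^2) J, divided by 1.602e-19 J/eV
dE = 0.1169 eV
Total band gap = E_g(bulk) + dE = 2.0 + 0.1169 = 2.1169 eV

2.1169


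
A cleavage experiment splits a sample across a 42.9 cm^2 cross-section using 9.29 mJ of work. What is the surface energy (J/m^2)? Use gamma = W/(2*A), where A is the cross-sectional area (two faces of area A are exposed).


Convert: A = 42.9 cm^2 = 0.00429 m^2, W = 9.29 mJ = 0.00929 J
Cleaving exposes two faces of area A, so total new surface = 2*A and gamma = W / (2*A)
gamma = 0.00929 / (2 * 0.00429)
gamma = 1.083 J/m^2

1.083


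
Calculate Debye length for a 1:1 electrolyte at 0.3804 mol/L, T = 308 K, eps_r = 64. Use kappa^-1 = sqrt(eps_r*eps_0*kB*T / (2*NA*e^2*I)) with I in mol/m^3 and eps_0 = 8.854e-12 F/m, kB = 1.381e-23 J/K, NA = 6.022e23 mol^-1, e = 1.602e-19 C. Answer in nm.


Ionic strength I = 0.3804 * 1^2 * 1000 = 380.4 mol/m^3
kappa^-1 = sqrt(64 * 8.854e-12 * 1.381e-23 * 308 / (2 * 6.022e23 * (1.602e-19)^2 * 380.4))
kappa^-1 = 0.453 nm

0.453


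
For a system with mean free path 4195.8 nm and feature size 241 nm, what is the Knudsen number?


Knudsen number Kn = lambda / L
Kn = 4195.8 / 241
Kn = 17.41

17.41


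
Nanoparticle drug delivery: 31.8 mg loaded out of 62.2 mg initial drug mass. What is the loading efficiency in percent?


Drug loading efficiency = (drug loaded / drug initial) * 100
DLE = 31.8 / 62.2 * 100
DLE = 0.5113 * 100
DLE = 51.13%

51.13


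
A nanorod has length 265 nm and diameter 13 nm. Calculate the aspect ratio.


Aspect ratio AR = length / diameter
AR = 265 / 13
AR = 20.38

20.38


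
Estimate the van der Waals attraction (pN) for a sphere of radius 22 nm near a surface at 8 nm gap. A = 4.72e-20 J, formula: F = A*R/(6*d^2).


Convert to SI: R = 22 nm = 2.2e-08 m, d = 8 nm = 8e-09 m
F = A * R / (6 * d^2)
F = 4.72e-20 * 2.2e-08 / (6 * (8e-09)^2)
F = 2.70417e-12 N = 2.704 pN

2.704


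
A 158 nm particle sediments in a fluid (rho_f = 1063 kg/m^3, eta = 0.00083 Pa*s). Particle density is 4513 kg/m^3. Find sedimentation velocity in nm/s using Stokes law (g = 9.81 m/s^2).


Radius R = 158/2 nm = 7.9e-08 m
Density difference = 4513 - 1063 = 3450 kg/m^3
v = 2 * R^2 * (rho_p - rho_f) * g / (9 * eta)
v = 2 * (7.9e-08)^2 * 3450 * 9.81 / (9 * 0.00083)
v = 5.65525e-08 m/s = 56.5525 nm/s

56.5525


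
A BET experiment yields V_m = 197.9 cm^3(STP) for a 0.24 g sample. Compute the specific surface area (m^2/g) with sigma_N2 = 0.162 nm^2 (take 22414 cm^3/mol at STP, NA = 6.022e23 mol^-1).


Number of moles in monolayer = V_m / 22414 = 197.9 / 22414 = 0.0088293
Number of molecules = moles * NA = 0.0088293 * 6.022e23
SA = molecules * sigma / mass
SA = (197.9 / 22414) * 6.022e23 * 0.162e-18 / 0.24
SA = 3589.0 m^2/g

3589.0


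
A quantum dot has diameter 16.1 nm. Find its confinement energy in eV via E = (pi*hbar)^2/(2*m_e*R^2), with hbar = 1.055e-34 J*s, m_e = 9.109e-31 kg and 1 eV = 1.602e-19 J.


Radius R = 16.1/2 = 8.05 nm = 8.05e-09 m
E = (pi * 1.055e-34)^2 / (2 * 9.109e-31 * (8.05e-09)^2)
E(J) = 9.30491e-22
E = E(J) / 1.602e-19 = 0.0058 eV

0.0058


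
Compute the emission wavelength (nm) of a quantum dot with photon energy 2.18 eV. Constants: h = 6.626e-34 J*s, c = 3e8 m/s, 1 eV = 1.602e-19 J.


Convert energy: E = 2.18 eV = 2.18 * 1.602e-19 = 3.49236e-19 J
lambda = h*c / E = 6.626e-34 * 3e8 / 3.49236e-19
lambda = 5.69185e-07 m = 569.2 nm

569.2


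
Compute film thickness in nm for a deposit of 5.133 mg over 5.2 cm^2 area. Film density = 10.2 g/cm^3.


Convert: m = 5.133 mg = 5.1330e-06 kg, A = 5.2 cm^2 = 5.2000e-04 m^2, rho = 10.2 g/cm^3 = 10200 kg/m^3
t = m / (A * rho)
t = 5.1330e-06 / (5.2000e-04 * 10200)
t = 9.6776e-07 m = 967.8 nm

967.8


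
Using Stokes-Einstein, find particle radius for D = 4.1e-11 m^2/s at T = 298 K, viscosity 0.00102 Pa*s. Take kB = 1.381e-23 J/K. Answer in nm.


Stokes-Einstein: R = kB*T / (6*pi*eta*D)
R = 1.381e-23 * 298 / (6 * pi * 0.00102 * 4.1e-11)
R = 5.22065e-09 m = 5.22 nm

5.22


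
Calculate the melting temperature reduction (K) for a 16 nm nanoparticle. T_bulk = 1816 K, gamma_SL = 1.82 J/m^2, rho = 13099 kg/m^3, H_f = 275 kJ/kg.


Radius R = 16/2 = 8 nm = 8e-09 m
Convert H_f = 275 kJ/kg = 275000 J/kg
dT = 2 * gamma_SL * T_bulk / (rho * H_f * R)
dT = 2 * 1.82 * 1816 / (13099 * 275000 * 8e-09)
dT = 229.4 K

229.4
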